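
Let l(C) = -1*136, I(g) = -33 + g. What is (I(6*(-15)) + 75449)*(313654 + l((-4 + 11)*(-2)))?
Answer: 23616056868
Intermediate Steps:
l(C) = -136
(I(6*(-15)) + 75449)*(313654 + l((-4 + 11)*(-2))) = ((-33 + 6*(-15)) + 75449)*(313654 - 136) = ((-33 - 90) + 75449)*313518 = (-123 + 75449)*313518 = 75326*313518 = 23616056868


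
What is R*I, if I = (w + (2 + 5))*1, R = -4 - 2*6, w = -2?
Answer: -80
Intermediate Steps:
R = -16 (R = -4 - 12 = -16)
I = 5 (I = (-2 + (2 + 5))*1 = (-2 + 7)*1 = 5*1 = 5)
R*I = -16*5 = -80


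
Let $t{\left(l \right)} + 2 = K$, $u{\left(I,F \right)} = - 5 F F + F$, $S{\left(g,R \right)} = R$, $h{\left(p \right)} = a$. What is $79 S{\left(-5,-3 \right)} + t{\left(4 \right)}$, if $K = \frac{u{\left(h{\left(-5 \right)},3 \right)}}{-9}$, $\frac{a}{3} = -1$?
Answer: $- \frac{703}{3} \approx -234.33$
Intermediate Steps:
$a = -3$ ($a = 3 \left(-1\right) = -3$)
$h{\left(p \right)} = -3$
$u{\left(I,F \right)} = F - 5 F^{2}$ ($u{\left(I,F \right)} = - 5 F^{2} + F = F - 5 F^{2}$)
$K = \frac{14}{3}$ ($K = \frac{3 \left(1 - 15\right)}{-9} = 3 \left(1 - 15\right) \left(- \frac{1}{9}\right) = 3 \left(-14\right) \left(- \frac{1}{9}\right) = \left(-42\right) \left(- \frac{1}{9}\right) = \frac{14}{3} \approx 4.6667$)
$t{\left(l \right)} = \frac{8}{3}$ ($t{\left(l \right)} = -2 + \frac{14}{3} = \frac{8}{3}$)
$79 S{\left(-5,-3 \right)} + t{\left(4 \right)} = 79 \left(-3\right) + \frac{8}{3} = -237 + \frac{8}{3} = - \frac{703}{3}$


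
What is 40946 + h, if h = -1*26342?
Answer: 14604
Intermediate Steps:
h = -26342
40946 + h = 40946 - 26342 = 14604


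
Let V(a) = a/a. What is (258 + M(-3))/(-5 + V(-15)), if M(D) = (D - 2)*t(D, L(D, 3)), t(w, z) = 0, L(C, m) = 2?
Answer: -129/2 ≈ -64.500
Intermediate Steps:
V(a) = 1
M(D) = 0 (M(D) = (D - 2)*0 = (-2 + D)*0 = 0)
(258 + M(-3))/(-5 + V(-15)) = (258 + 0)/(-5 + 1) = 258/(-4) = 258*(-1/4) = -129/2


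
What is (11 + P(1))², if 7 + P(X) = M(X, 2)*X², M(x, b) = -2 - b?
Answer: 0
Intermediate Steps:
P(X) = -7 - 4*X² (P(X) = -7 + (-2 - 1*2)*X² = -7 + (-2 - 2)*X² = -7 - 4*X²)
(11 + P(1))² = (11 + (-7 - 4*1²))² = (11 + (-7 - 4*1))² = (11 + (-7 - 4))² = (11 - 11)² = 0² = 0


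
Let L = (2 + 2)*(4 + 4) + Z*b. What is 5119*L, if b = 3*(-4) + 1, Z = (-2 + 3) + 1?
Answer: 51190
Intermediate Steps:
Z = 2 (Z = 1 + 1 = 2)
b = -11 (b = -12 + 1 = -11)
L = 10 (L = (2 + 2)*(4 + 4) + 2*(-11) = 4*8 - 22 = 32 - 22 = 10)
5119*L = 5119*10 = 51190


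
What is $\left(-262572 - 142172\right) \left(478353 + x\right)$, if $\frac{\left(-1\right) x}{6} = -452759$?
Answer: $-1293119438808$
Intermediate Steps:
$x = 2716554$ ($x = \left(-6\right) \left(-452759\right) = 2716554$)
$\left(-262572 - 142172\right) \left(478353 + x\right) = \left(-262572 - 142172\right) \left(478353 + 2716554\right) = \left(-404744\right) 3194907 = -1293119438808$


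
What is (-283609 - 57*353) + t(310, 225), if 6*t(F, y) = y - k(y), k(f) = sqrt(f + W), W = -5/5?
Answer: -607385/2 - 2*sqrt(14)/3 ≈ -3.0370e+5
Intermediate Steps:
W = -1 (W = -5*1/5 = -1)
k(f) = sqrt(-1 + f) (k(f) = sqrt(f - 1) = sqrt(-1 + f))
t(F, y) = -sqrt(-1 + y)/6 + y/6 (t(F, y) = (y - sqrt(-1 + y))/6 = -sqrt(-1 + y)/6 + y/6)
(-283609 - 57*353) + t(310, 225) = (-283609 - 57*353) + (-sqrt(-1 + 225)/6 + (1/6)*225) = (-283609 - 20121) + (-2*sqrt(14)/3 + 75/2) = -303730 + (-2*sqrt(14)/3 + 75/2) = -303730 + (75/2 - 2*sqrt(14)/3) = -607385/2 - 2*sqrt(14)/3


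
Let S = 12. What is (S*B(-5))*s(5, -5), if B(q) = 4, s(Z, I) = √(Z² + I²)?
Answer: 240*√2 ≈ 339.41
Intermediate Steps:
s(Z, I) = √(I² + Z²)
(S*B(-5))*s(5, -5) = (12*4)*√((-5)² + 5²) = 48*√(25 + 25) = 48*√50 = 48*(5*√2) = 240*√2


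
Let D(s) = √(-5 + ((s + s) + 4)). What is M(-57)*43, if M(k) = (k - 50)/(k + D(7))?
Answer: 262257/3236 + 4601*√13/3236 ≈ 86.170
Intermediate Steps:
D(s) = √(-1 + 2*s) (D(s) = √(-5 + (2*s + 4)) = √(-5 + (4 + 2*s)) = √(-1 + 2*s))
M(k) = (-50 + k)/(k + √13) (M(k) = (k - 50)/(k + √(-1 + 2*7)) = (-50 + k)/(k + √(-1 + 14)) = (-50 + k)/(k + √13))
M(-57)*43 = ((-50 - 57)/(-57 + √13))*43 = (-107/(-57 + √13))*43 = -107/(-57 + √13)*43 = -4601/(-57 + √13)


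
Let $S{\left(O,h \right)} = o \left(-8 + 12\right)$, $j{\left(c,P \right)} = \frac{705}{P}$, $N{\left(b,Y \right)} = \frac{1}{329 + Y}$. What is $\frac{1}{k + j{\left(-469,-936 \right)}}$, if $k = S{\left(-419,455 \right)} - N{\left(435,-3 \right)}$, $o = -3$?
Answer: $- \frac{50856}{648733} \approx -0.078393$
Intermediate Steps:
$S{\left(O,h \right)} = -12$ ($S{\left(O,h \right)} = - 3 \left(-8 + 12\right) = \left(-3\right) 4 = -12$)
$k = - \frac{3913}{326}$ ($k = -12 - \frac{1}{329 - 3} = -12 - \frac{1}{326} = - \frac{3913}{326} \approx -12.003$)
$\frac{1}{k + j{\left(-469,-936 \right)}} = \frac{1}{- \frac{3913}{326} + \frac{705}{-936}} = \frac{1}{- \frac{3913}{326} + 705 \left(- \frac{1}{936}\right)} = \frac{1}{- \frac{3913}{326} - \frac{235}{312}} = \frac{1}{- \frac{648733}{50856}} = - \frac{50856}{648733}$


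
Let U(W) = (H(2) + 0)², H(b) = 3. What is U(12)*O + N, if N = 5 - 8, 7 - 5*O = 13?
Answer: -69/5 ≈ -13.800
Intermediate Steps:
O = -6/5 (O = 7/5 - ⅕*13 = 7/5 - 13/5 = -6/5 ≈ -1.2000)
N = -3
U(W) = 9 (U(W) = (3 + 0)² = 3² = 9)
U(12)*O + N = 9*(-6/5) - 3 = -54/5 - 3 = -69/5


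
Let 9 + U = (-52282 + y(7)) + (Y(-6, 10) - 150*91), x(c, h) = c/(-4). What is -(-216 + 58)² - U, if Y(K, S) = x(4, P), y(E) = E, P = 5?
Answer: 40971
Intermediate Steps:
x(c, h) = -c/4 (x(c, h) = c*(-¼) = -c/4)
Y(K, S) = -1 (Y(K, S) = -¼*4 = -1)
U = -65935 (U = -9 + ((-52282 + 7) + (-1 - 150*91)) = -9 + (-52275 + (-1 - 13650)) = -9 + (-52275 - 13651) = -9 - 65926 = -65935)
-(-216 + 58)² - U = -(-216 + 58)² - 1*(-65935) = -1*(-158)² + 65935 = -1*24964 + 65935 = -24964 + 65935 = 40971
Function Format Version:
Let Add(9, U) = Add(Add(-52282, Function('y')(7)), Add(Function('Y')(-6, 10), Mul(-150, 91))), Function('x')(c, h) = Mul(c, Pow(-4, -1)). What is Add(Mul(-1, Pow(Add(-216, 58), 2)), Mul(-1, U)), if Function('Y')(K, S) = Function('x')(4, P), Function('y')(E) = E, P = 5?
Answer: 40971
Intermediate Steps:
Function('x')(c, h) = Mul(Rational(-1, 4), c) (Function('x')(c, h) = Mul(c, Rational(-1, 4)) = Mul(Rational(-1, 4), c))
Function('Y')(K, S) = -1 (Function('Y')(K, S) = Mul(Rational(-1, 4), 4) = -1)
U = -65935 (U = Add(-9, Add(Add(-52282, 7), Add(-1, Mul(-150, 91)))) = Add(-9, Add(-52275, Add(-1, -13650))) = Add(-9, Add(-52275, -13651)) = Add(-9, -65926) = -65935)
Add(Mul(-1, Pow(Add(-216, 58), 2)), Mul(-1, U)) = Add(Mul(-1, Pow(Add(-216, 58), 2)), Mul(-1, -65935)) = Add(Mul(-1, Pow(-158, 2)), 65935) = Add(Mul(-1, 24964), 65935) = Add(-24964, 65935) = 40971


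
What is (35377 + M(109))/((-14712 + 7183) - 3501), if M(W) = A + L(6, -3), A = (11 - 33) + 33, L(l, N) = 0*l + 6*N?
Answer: -3537/1103 ≈ -3.2067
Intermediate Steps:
L(l, N) = 6*N (L(l, N) = 0 + 6*N = 6*N)
A = 11 (A = -22 + 33 = 11)
M(W) = -7 (M(W) = 11 + 6*(-3) = 11 - 18 = -7)
(35377 + M(109))/((-14712 + 7183) - 3501) = (35377 - 7)/((-14712 + 7183) - 3501) = 35370/(-7529 - 3501) = 35370/(-11030) = 35370*(-1/11030) = -3537/1103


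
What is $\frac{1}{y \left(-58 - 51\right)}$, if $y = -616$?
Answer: $\frac{1}{67144} \approx 1.4893 \cdot 10^{-5}$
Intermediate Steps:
$\frac{1}{y \left(-58 - 51\right)} = \frac{1}{\left(-616\right) \left(-58 - 51\right)} = \frac{1}{\left(-616\right) \left(-109\right)} = \frac{1}{67144}$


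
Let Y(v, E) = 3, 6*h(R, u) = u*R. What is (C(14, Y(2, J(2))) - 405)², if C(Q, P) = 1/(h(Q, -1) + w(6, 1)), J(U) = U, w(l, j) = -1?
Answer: 16426809/100 ≈ 1.6427e+5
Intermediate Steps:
h(R, u) = R*u/6 (h(R, u) = (u*R)/6 = (R*u)/6 = R*u/6)
C(Q, P) = 1/(-1 - Q/6) (C(Q, P) = 1/((⅙)*Q*(-1) - 1) = 1/(-Q/6 - 1) = 1/(-1 - Q/6))
(C(14, Y(2, J(2))) - 405)² = (6/(-6 - 1*14) - 405)² = (6/(-6 - 14) - 405)² = (6/(-20) - 405)² = (6*(-1/20) - 405)² = (-3/10 - 405)² = (-4053/10)² = 16426809/100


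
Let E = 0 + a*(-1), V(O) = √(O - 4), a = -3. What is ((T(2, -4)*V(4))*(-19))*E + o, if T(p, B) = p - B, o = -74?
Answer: -74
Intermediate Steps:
V(O) = √(-4 + O)
E = 3 (E = 0 - 3*(-1) = 0 + 3 = 3)
((T(2, -4)*V(4))*(-19))*E + o = (((2 - 1*(-4))*√(-4 + 4))*(-19))*3 - 74 = (((2 + 4)*√0)*(-19))*3 - 74 = ((6*0)*(-19))*3 - 74 = (0*(-19))*3 - 74 = 0*3 - 74 = 0 - 74 = -74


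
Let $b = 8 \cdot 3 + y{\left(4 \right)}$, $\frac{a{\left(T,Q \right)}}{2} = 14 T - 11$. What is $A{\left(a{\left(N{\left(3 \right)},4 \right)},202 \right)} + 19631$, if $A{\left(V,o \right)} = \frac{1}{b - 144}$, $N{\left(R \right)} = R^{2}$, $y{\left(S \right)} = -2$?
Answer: $\frac{2394981}{122} \approx 19631.0$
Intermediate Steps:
$a{\left(T,Q \right)} = -22 + 28 T$ ($a{\left(T,Q \right)} = 2 \left(14 T - 11\right) = 2 \left(-11 + 14 T\right) = -22 + 28 T$)
$b = 22$ ($b = 8 \cdot 3 - 2 = 24 - 2 = 22$)
$A{\left(V,o \right)} = - \frac{1}{122}$ ($A{\left(V,o \right)} = \frac{1}{22 - 144} = \frac{1}{-122} = - \frac{1}{122}$)
$A{\left(a{\left(N{\left(3 \right)},4 \right)},202 \right)} + 19631 = - \frac{1}{122} + 19631 = \frac{2394981}{122}$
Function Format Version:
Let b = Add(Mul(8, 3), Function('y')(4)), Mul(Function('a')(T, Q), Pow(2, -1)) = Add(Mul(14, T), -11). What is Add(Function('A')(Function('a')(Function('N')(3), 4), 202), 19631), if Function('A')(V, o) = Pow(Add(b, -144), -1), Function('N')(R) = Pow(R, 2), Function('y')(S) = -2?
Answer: Rational(2394981, 122) ≈ 19631.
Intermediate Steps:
Function('a')(T, Q) = Add(-22, Mul(28, T)) (Function('a')(T, Q) = Mul(2, Add(Mul(14, T), -11)) = Mul(2, Add(-11, Mul(14, T))) = Add(-22, Mul(28, T)))
b = 22 (b = Add(Mul(8, 3), -2) = Add(24, -2) = 22)
Function('A')(V, o) = Rational(-1, 122) (Function('A')(V, o) = Pow(Add(22, -144), -1) = Pow(-122, -1) = Rational(-1, 122))
Add(Function('A')(Function('a')(Function('N')(3), 4), 202), 19631) = Add(Rational(-1, 122), 19631) = Rational(2394981, 122)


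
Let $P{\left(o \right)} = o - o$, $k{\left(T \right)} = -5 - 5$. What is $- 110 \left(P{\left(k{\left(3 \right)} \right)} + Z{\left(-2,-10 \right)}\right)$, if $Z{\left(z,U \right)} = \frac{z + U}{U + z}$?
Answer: $-110$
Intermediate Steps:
$k{\left(T \right)} = -10$
$P{\left(o \right)} = 0$
$Z{\left(z,U \right)} = 1$ ($Z{\left(z,U \right)} = \frac{U + z}{U + z} = 1$)
$- 110 \left(P{\left(k{\left(3 \right)} \right)} + Z{\left(-2,-10 \right)}\right) = - 110 \left(0 + 1\right) = \left(-110\right) 1 = -110$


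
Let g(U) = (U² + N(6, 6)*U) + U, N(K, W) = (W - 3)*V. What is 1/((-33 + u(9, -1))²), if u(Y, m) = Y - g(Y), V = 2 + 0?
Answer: 1/28224 ≈ 3.5431e-5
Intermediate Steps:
V = 2
N(K, W) = -6 + 2*W (N(K, W) = (W - 3)*2 = (-3 + W)*2 = -6 + 2*W)
g(U) = U² + 7*U (g(U) = (U² + (-6 + 2*6)*U) + U = (U² + (-6 + 12)*U) + U = (U² + 6*U) + U = U² + 7*U)
u(Y, m) = Y - Y*(7 + Y)
1/((-33 + u(9, -1))²) = 1/((-33 + 9*(-6 - 1*9))²) = 1/((-33 + 9*(-6 - 9))²) = 1/((-33 + 9*(-15))²) = 1/((-33 - 135)²) = 1/((-168)²) = 1/28224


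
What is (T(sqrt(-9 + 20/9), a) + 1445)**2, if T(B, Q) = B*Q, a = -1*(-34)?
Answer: 18721709/9 + 98260*I*sqrt(61)/3 ≈ 2.0802e+6 + 2.5581e+5*I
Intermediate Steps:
a = 34
(T(sqrt(-9 + 20/9), a) + 1445)**2 = (sqrt(-9 + 20/9)*34 + 1445)**2 = (sqrt(-61/9)*34 + 1445)**2 = ((I*sqrt(61)/3)*34 + 1445)**2 = (34*I*sqrt(61)/3 + 1445)**2 = (1445 + 34*I*sqrt(61)/3)**2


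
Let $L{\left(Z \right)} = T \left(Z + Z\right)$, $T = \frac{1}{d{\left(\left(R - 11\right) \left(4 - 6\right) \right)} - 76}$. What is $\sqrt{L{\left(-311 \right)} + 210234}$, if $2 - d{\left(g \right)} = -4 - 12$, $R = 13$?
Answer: $\frac{\sqrt{176815813}}{29} \approx 458.52$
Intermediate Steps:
$d{\left(g \right)} = 18$ ($d{\left(g \right)} = 2 - \left(-4 - 12\right) = 2 - -16 = 2 + 16 = 18$)
$T = - \frac{1}{58}$ ($T = \frac{1}{18 - 76} = \frac{1}{-58} = - \frac{1}{58} \approx -0.017241$)
$L{\left(Z \right)} = - \frac{Z}{29}$ ($L{\left(Z \right)} = - \frac{Z + Z}{58} = - \frac{2 Z}{58} = - \frac{Z}{29}$)
$\sqrt{L{\left(-311 \right)} + 210234} = \sqrt{\left(- \frac{1}{29}\right) \left(-311\right) + 210234} = \sqrt{\frac{311}{29} + 210234} = \sqrt{\frac{6097097}{29}} = \frac{\sqrt{176815813}}{29}$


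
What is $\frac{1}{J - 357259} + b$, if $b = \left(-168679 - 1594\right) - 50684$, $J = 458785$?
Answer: $- \frac{22432880381}{101526} \approx -2.2096 \cdot 10^{5}$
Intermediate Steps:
$b = -220957$ ($b = -170273 - 50684 = -220957$)
$\frac{1}{J - 357259} + b = \frac{1}{458785 - 357259} - 220957 = \frac{1}{101526} - 220957 = - \frac{22432880381}{101526}$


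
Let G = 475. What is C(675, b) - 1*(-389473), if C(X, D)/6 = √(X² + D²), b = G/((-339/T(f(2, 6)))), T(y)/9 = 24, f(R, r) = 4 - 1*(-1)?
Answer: 389473 + 6750*√5521/113 ≈ 3.9391e+5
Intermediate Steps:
f(R, r) = 5 (f(R, r) = 4 + 1 = 5)
T(y) = 216 (T(y) = 9*24 = 216)
b = -34200/113 (b = 475/((-339/216)) = 475/((-339*1/216)) = 475/(-113/72) = 475*(-72/113) = -34200/113 ≈ -302.65)
C(X, D) = 6*√(D² + X²) (C(X, D) = 6*√(X² + D²) = 6*√(D² + X²))
C(675, b) - 1*(-389473) = 6*√((-34200/113)² + 675²) - 1*(-389473) = 6*√(1169640000/12769 + 455625) + 389473 = 6*√(6987515625/12769) + 389473 = 6*(1125*√5521/113) + 389473 = 6750*√5521/113 + 389473 = 389473 + 6750*√5521/113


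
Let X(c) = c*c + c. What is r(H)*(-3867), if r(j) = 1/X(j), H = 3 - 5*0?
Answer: -1289/4 ≈ -322.25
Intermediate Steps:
H = 3 (H = 3 + 0 = 3)
X(c) = c + c² (X(c) = c² + c = c + c²)
r(j) = 1/(j*(1 + j))
r(H)*(-3867) = (1/(3*(1 + 3)))*(-3867) = ((⅓)/4)*(-3867) = ((⅓)*(¼))*(-3867) = (1/12)*(-3867) = -1289/4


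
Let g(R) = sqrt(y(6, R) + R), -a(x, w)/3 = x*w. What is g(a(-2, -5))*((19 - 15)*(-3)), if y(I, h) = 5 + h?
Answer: -12*I*sqrt(55) ≈ -88.994*I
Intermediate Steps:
a(x, w) = -3*w*x (a(x, w) = -3*x*w = -3*w*x)
g(R) = sqrt(5 + 2*R) (g(R) = sqrt((5 + R) + R) = sqrt(5 + 2*R))
g(a(-2, -5))*((19 - 15)*(-3)) = sqrt(5 + 2*(-3*(-5)*(-2)))*((19 - 15)*(-3)) = sqrt(5 + 2*(-30))*(4*(-3)) = sqrt(5 - 60)*(-12) = sqrt(-55)*(-12) = (I*sqrt(55))*(-12) = -12*I*sqrt(55)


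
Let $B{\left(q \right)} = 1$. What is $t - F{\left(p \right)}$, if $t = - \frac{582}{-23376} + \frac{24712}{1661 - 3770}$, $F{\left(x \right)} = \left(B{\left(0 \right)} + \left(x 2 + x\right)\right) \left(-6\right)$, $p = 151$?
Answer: $\frac{22286119357}{8216664} \approx 2712.3$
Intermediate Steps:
$F{\left(x \right)} = -6 - 18 x$ ($F{\left(x \right)} = \left(1 + \left(x 2 + x\right)\right) \left(-6\right) = \left(1 + \left(2 x + x\right)\right) \left(-6\right) = \left(1 + 3 x\right) \left(-6\right) = -6 - 18 x$)
$t = - \frac{96073379}{8216664}$ ($t = \left(-582\right) \left(- \frac{1}{23376}\right) + \frac{24712}{1661 - 3770} = \frac{97}{3896} + \frac{24712}{-2109} = \frac{97}{3896} + 24712 \left(- \frac{1}{2109}\right) = \frac{97}{3896} - \frac{24712}{2109} = - \frac{96073379}{8216664} \approx -11.693$)
$t - F{\left(p \right)} = - \frac{96073379}{8216664} - \left(-6 - 2718\right) = - \frac{96073379}{8216664} - -2724 = - \frac{96073379}{8216664} + 2724 = \frac{22286119357}{8216664}$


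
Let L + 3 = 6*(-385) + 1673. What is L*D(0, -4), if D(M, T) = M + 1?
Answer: -640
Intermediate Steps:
D(M, T) = 1 + M
L = -640 (L = -3 + (6*(-385) + 1673) = -3 + (-2310 + 1673) = -3 - 637 = -640)
L*D(0, -4) = -640*(1 + 0) = -640*1 = -640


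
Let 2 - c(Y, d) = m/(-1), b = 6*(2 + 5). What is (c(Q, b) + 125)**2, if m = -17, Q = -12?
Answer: 12100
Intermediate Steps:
b = 42 (b = 6*7 = 42)
c(Y, d) = -15 (c(Y, d) = 2 - (-17)/(-1) = 2 - (-17)*(-1) = 2 - 1*17 = 2 - 17 = -15)
(c(Q, b) + 125)**2 = (-15 + 125)**2 = 110**2 = 12100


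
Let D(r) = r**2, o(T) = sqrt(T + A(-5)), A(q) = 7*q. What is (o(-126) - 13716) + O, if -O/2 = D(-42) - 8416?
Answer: -412 + I*sqrt(161) ≈ -412.0 + 12.689*I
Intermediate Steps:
o(T) = sqrt(-35 + T) (o(T) = sqrt(T + 7*(-5)) = sqrt(T - 35) = sqrt(-35 + T))
O = 13304 (O = -2*((-42)**2 - 8416) = -2*(1764 - 8416) = -2*(-6652) = 13304)
(o(-126) - 13716) + O = (sqrt(-35 - 126) - 13716) + 13304 = (sqrt(-161) - 13716) + 13304 = (I*sqrt(161) - 13716) + 13304 = (-13716 + I*sqrt(161)) + 13304 = -412 + I*sqrt(161)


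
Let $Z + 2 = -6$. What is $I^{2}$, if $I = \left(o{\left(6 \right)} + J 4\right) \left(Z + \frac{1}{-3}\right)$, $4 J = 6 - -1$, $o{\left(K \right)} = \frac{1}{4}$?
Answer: $\frac{525625}{144} \approx 3650.2$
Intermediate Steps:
$Z = -8$ ($Z = -2 - 6 = -8$)
$o{\left(K \right)} = \frac{1}{4}$
$J = \frac{7}{4}$ ($J = \frac{6 - -1}{4} = \frac{6 + 1}{4} = \frac{1}{4} \cdot 7 = \frac{7}{4} \approx 1.75$)
$I = - \frac{725}{12}$ ($I = \left(\frac{1}{4} + \frac{7}{4} \cdot 4\right) \left(-8 + \frac{1}{-3}\right) = \left(\frac{1}{4} + 7\right) \left(-8 - \frac{1}{3}\right) = \frac{29}{4} \left(- \frac{25}{3}\right) = - \frac{725}{12} \approx -60.417$)
$I^{2} = \left(- \frac{725}{12}\right)^{2} = \frac{525625}{144}$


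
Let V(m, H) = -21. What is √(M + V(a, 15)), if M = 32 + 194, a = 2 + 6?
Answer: √205 ≈ 14.318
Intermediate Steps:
a = 8
M = 226
√(M + V(a, 15)) = √(226 - 21) = √205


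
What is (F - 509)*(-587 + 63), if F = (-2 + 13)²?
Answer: 203312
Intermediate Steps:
F = 121 (F = 11² = 121)
(F - 509)*(-587 + 63) = (121 - 509)*(-587 + 63) = -388*(-524) = 203312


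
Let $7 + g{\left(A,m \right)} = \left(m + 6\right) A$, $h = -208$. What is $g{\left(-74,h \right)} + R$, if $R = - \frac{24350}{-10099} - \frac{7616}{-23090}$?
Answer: $\frac{1742334918397}{116592955} \approx 14944.0$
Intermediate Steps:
$R = \frac{319577742}{116592955}$ ($R = \left(-24350\right) \left(- \frac{1}{10099}\right) - - \frac{3808}{11545} = \frac{24350}{10099} + \frac{3808}{11545} = \frac{319577742}{116592955} \approx 2.741$)
$g{\left(A,m \right)} = -7 + A \left(6 + m\right)$ ($g{\left(A,m \right)} = -7 + \left(m + 6\right) A = -7 + \left(6 + m\right) A = -7 + A \left(6 + m\right)$)
$g{\left(-74,h \right)} + R = \left(-7 + 6 \left(-74\right) - -15392\right) + \frac{319577742}{116592955} = \left(-7 - 444 + 15392\right) + \frac{319577742}{116592955} = 14941 + \frac{319577742}{116592955} = \frac{1742334918397}{116592955}$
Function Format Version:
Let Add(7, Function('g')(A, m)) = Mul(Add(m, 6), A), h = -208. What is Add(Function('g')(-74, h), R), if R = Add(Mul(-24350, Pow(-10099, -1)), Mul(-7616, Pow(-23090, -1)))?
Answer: Rational(1742334918397, 116592955) ≈ 14944.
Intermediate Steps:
R = Rational(319577742, 116592955) (R = Add(Mul(-24350, Rational(-1, 10099)), Mul(-7616, Rational(-1, 23090))) = Add(Rational(24350, 10099), Rational(3808, 11545)) = Rational(319577742, 116592955) ≈ 2.7410)
Function('g')(A, m) = Add(-7, Mul(A, Add(6, m))) (Function('g')(A, m) = Add(-7, Mul(Add(m, 6), A)) = Add(-7, Mul(Add(6, m), A)) = Add(-7, Mul(A, Add(6, m))))
Add(Function('g')(-74, h), R) = Add(Add(-7, Mul(6, -74), Mul(-74, -208)), Rational(319577742, 116592955)) = Add(Add(-7, -444, 15392), Rational(319577742, 116592955)) = Add(14941, Rational(319577742, 116592955)) = Rational(1742334918397, 116592955)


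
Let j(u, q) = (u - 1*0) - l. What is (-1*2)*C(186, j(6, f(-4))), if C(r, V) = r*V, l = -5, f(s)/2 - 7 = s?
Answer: -4092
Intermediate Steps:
f(s) = 14 + 2*s
j(u, q) = 5 + u (j(u, q) = (u - 1*0) - 1*(-5) = (u + 0) + 5 = u + 5 = 5 + u)
C(r, V) = V*r
(-1*2)*C(186, j(6, f(-4))) = (-1*2)*((5 + 6)*186) = -22*186 = -2*2046 = -4092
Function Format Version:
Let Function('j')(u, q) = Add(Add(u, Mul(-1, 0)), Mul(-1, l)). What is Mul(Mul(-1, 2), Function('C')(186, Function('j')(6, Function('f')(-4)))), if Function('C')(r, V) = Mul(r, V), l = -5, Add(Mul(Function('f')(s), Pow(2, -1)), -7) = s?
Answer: -4092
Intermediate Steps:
Function('f')(s) = Add(14, Mul(2, s))
Function('j')(u, q) = Add(5, u) (Function('j')(u, q) = Add(Add(u, Mul(-1, 0)), Mul(-1, -5)) = Add(Add(u, 0), 5) = Add(u, 5) = Add(5, u))
Function('C')(r, V) = Mul(V, r)
Mul(Mul(-1, 2), Function('C')(186, Function('j')(6, Function('f')(-4)))) = Mul(Mul(-1, 2), Mul(Add(5, 6), 186)) = Mul(-2, Mul(11, 186)) = Mul(-2, 2046) = -4092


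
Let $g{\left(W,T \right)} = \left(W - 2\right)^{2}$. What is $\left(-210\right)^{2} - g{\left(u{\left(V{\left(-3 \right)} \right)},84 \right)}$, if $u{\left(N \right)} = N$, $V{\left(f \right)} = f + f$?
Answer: $44036$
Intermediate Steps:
$V{\left(f \right)} = 2 f$
$g{\left(W,T \right)} = \left(-2 + W\right)^{2}$
$\left(-210\right)^{2} - g{\left(u{\left(V{\left(-3 \right)} \right)},84 \right)} = \left(-210\right)^{2} - \left(-2 + 2 \left(-3\right)\right)^{2} = 44100 - \left(-2 - 6\right)^{2} = 44100 - \left(-8\right)^{2} = 44100 - 64 = 44036$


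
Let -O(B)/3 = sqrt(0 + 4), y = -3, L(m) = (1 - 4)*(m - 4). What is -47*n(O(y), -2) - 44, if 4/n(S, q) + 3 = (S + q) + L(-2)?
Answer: -496/7 ≈ -70.857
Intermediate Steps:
L(m) = 12 - 3*m (L(m) = -3*(-4 + m) = 12 - 3*m)
O(B) = -6 (O(B) = -3*sqrt(0 + 4) = -3*sqrt(4) = -3*2 = -6)
n(S, q) = 4/(15 + S + q) (n(S, q) = 4/(-3 + ((S + q) + (12 - 3*(-2)))) = 4/(-3 + ((S + q) + (12 + 6))) = 4/(-3 + ((S + q) + 18)) = 4/(-3 + (18 + S + q)) = 4/(15 + S + q))
-47*n(O(y), -2) - 44 = -188/(15 - 6 - 2) - 44 = -188/7 - 44 = -496/7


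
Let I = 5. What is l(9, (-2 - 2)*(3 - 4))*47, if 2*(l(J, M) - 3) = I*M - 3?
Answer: 1081/2 ≈ 540.50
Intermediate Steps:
l(J, M) = 3/2 + 5*M/2 (l(J, M) = 3 + (5*M - 3)/2 = 3 + (-3 + 5*M)/2 = 3 + (-3/2 + 5*M/2) = 3/2 + 5*M/2)
l(9, (-2 - 2)*(3 - 4))*47 = (3/2 + 5*((-2 - 2)*(3 - 4))/2)*47 = (3/2 + 5*(-4*(-1))/2)*47 = (3/2 + (5/2)*4)*47 = (3/2 + 10)*47 = (23/2)*47 = 1081/2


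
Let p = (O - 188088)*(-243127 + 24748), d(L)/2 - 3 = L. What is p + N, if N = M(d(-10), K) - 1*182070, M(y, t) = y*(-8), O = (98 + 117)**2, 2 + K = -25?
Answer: 30979718119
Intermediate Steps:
d(L) = 6 + 2*L
K = -27 (K = -2 - 25 = -27)
O = 46225 (O = 215**2 = 46225)
M(y, t) = -8*y
p = 30979900077 (p = (46225 - 188088)*(-243127 + 24748) = -141863*(-218379) = 30979900077)
N = -181958 (N = -8*(6 + 2*(-10)) - 1*182070 = -8*(6 - 20) - 182070 = -8*(-14) - 182070 = 112 - 182070 = -181958)
p + N = 30979900077 - 181958 = 30979718119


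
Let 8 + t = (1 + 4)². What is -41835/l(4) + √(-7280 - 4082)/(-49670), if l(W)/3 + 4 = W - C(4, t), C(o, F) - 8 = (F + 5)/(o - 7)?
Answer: 41835/2 - I*√11362/49670 ≈ 20918.0 - 0.002146*I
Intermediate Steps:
t = 17 (t = -8 + (1 + 4)² = -8 + 5² = -8 + 25 = 17)
C(o, F) = 8 + (5 + F)/(-7 + o) (C(o, F) = 8 + (F + 5)/(o - 7) = 8 + (5 + F)/(-7 + o))
l(W) = -14 + 3*W (l(W) = -12 + 3*(W - (-51 + 17 + 8*4)/(-7 + 4)) = -12 + 3*(W - (-51 + 17 + 32)/(-3)) = -12 + 3*(W - (-1)*(-2)/3) = -12 + 3*(W - 1*⅔) = -12 + 3*(W - ⅔) = -12 + 3*(-⅔ + W) = -12 + (-2 + 3*W) = -14 + 3*W)
-41835/l(4) + √(-7280 - 4082)/(-49670) = -41835/(-14 + 3*4) + √(-7280 - 4082)/(-49670) = -41835/(-14 + 12) + √(-11362)*(-1/49670) = -41835/(-2) + (I*√11362)*(-1/49670) = -41835*(-½) - I*√11362/49670 = 41835/2 - I*√11362/49670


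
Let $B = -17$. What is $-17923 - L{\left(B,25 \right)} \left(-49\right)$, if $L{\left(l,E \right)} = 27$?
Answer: $-16600$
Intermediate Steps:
$-17923 - L{\left(B,25 \right)} \left(-49\right) = -17923 - 27 \left(-49\right) = -17923 - -1323 = -17923 + 1323 = -16600$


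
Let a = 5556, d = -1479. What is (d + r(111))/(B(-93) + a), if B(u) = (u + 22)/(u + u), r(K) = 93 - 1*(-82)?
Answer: -242544/1033487 ≈ -0.23469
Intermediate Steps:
r(K) = 175 (r(K) = 93 + 82 = 175)
B(u) = (22 + u)/(2*u) (B(u) = (22 + u)/((2*u)) = (22 + u)*(1/(2*u)) = (22 + u)/(2*u))
(d + r(111))/(B(-93) + a) = (-1479 + 175)/((1/2)*(22 - 93)/(-93) + 5556) = -1304/((1/2)*(-1/93)*(-71) + 5556) = -1304/(71/186 + 5556) = -1304/1033487/186 = -1304*186/1033487 = -242544/1033487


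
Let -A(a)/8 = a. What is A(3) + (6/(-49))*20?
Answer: -1296/49 ≈ -26.449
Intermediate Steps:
A(a) = -8*a
A(3) + (6/(-49))*20 = -8*3 + (6/(-49))*20 = -24 + (6*(-1/49))*20 = -24 - 6/49*20 = -24 - 120/49 = -1296/49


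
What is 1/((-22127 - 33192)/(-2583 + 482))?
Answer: 191/5029 ≈ 0.037980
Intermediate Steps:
1/((-22127 - 33192)/(-2583 + 482)) = 1/(-55319/(-2101)) = 1/(-55319*(-1/2101)) = 1/(5029/191) = 191/5029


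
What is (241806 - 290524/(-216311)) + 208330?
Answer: 97369658820/216311 ≈ 4.5014e+5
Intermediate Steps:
(241806 - 290524/(-216311)) + 208330 = (241806 - 290524*(-1/216311)) + 208330 = (241806 + 290524/216311) + 208330 = 52305588190/216311 + 208330 = 97369658820/216311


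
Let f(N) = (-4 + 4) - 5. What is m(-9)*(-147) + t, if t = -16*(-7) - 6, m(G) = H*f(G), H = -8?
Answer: -5774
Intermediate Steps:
f(N) = -5 (f(N) = 0 - 5 = -5)
m(G) = 40 (m(G) = -8*(-5) = 40)
t = 106 (t = 112 - 6 = 106)
m(-9)*(-147) + t = 40*(-147) + 106 = -5880 + 106 = -5774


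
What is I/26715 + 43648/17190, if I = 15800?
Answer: 47921944/15307695 ≈ 3.1306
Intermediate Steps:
I/26715 + 43648/17190 = 15800/26715 + 43648/17190 = 15800*(1/26715) + 43648*(1/17190) = 3160/5343 + 21824/8595 = 47921944/15307695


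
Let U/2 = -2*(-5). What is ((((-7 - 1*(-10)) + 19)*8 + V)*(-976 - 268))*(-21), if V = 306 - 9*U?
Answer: 7889448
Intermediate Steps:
U = 20 (U = 2*(-2*(-5)) = 2*10 = 20)
V = 126 (V = 306 - 9*20 = 306 - 180 = 126)
((((-7 - 1*(-10)) + 19)*8 + V)*(-976 - 268))*(-21) = ((((-7 - 1*(-10)) + 19)*8 + 126)*(-976 - 268))*(-21) = ((((-7 + 10) + 19)*8 + 126)*(-1244))*(-21) = (((3 + 19)*8 + 126)*(-1244))*(-21) = ((22*8 + 126)*(-1244))*(-21) = ((176 + 126)*(-1244))*(-21) = (302*(-1244))*(-21) = -375688*(-21) = 7889448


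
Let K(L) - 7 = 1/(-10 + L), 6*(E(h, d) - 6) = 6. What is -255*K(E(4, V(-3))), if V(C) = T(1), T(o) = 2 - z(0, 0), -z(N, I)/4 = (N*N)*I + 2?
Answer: -1700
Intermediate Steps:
z(N, I) = -8 - 4*I*N² (z(N, I) = -4*((N*N)*I + 2) = -4*(N²*I + 2) = -4*(I*N² + 2) = -4*(2 + I*N²) = -8 - 4*I*N²)
T(o) = 10 (T(o) = 2 - (-8 - 4*0*0²) = 2 - (-8 - 4*0*0) = 2 - (-8 + 0) = 2 - 1*(-8) = 2 + 8 = 10)
V(C) = 10
E(h, d) = 7 (E(h, d) = 6 + (⅙)*6 = 6 + 1 = 7)
K(L) = 7 + 1/(-10 + L)
-255*K(E(4, V(-3))) = -255*(-69 + 7*7)/(-10 + 7) = -255*(-69 + 49)/(-3) = -(-85)*(-20) = -255*20/3 = -1700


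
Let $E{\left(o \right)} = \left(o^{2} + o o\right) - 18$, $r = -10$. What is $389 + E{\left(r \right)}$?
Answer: $571$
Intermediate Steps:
$E{\left(o \right)} = -18 + 2 o^{2}$ ($E{\left(o \right)} = \left(o^{2} + o^{2}\right) - 18 = 2 o^{2} - 18 = -18 + 2 o^{2}$)
$389 + E{\left(r \right)} = 389 - \left(18 - 2 \left(-10\right)^{2}\right) = 389 + \left(-18 + 2 \cdot 100\right) = 389 + \left(-18 + 200\right) = 389 + 182 = 571$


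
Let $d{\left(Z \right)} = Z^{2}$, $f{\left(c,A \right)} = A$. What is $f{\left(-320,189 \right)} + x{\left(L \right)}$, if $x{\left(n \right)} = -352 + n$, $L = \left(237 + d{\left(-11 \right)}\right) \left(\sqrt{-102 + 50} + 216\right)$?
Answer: $77165 + 716 i \sqrt{13} \approx 77165.0 + 2581.6 i$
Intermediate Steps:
$L = 77328 + 716 i \sqrt{13}$ ($L = \left(237 + \left(-11\right)^{2}\right) \left(\sqrt{-102 + 50} + 216\right) = \left(237 + 121\right) \left(\sqrt{-52} + 216\right) = 358 \left(2 i \sqrt{13} + 216\right) = 358 \left(216 + 2 i \sqrt{13}\right) = 77328 + 716 i \sqrt{13} \approx 77328.0 + 2581.6 i$)
$f{\left(-320,189 \right)} + x{\left(L \right)} = 189 + \left(-352 + \left(77328 + 716 i \sqrt{13}\right)\right) = 189 + \left(76976 + 716 i \sqrt{13}\right) = 77165 + 716 i \sqrt{13}$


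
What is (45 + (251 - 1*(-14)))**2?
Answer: 96100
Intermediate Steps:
(45 + (251 - 1*(-14)))**2 = (45 + (251 + 14))**2 = (45 + 265)**2 = 310**2 = 96100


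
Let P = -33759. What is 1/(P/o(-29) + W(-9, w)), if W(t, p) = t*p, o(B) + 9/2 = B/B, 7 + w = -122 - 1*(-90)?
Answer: 7/69975 ≈ 0.00010004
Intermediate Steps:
w = -39 (w = -7 + (-122 - 1*(-90)) = -7 + (-122 + 90) = -7 - 32 = -39)
o(B) = -7/2 (o(B) = -9/2 + B/B = -9/2 + 1 = -7/2)
W(t, p) = p*t
1/(P/o(-29) + W(-9, w)) = 1/(-33759/(-7/2) - 39*(-9)) = 1/(-33759*(-2/7) + 351) = 1/(67518/7 + 351) = 1/(69975/7) = 7/69975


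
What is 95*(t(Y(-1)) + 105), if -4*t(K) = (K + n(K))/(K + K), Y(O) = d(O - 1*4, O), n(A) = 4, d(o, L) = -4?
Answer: 9975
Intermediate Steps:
Y(O) = -4
t(K) = -(4 + K)/(8*K) (t(K) = -(K + 4)/(4*(K + K)) = -(4 + K)/(4*(2*K)) = -(4 + K)*1/(2*K)/4 = -(4 + K)/(8*K))
95*(t(Y(-1)) + 105) = 95*((⅛)*(-4 - 1*(-4))/(-4) + 105) = 95*((⅛)*(-¼)*(-4 + 4) + 105) = 95*((⅛)*(-¼)*0 + 105) = 95*(0 + 105) = 95*105 = 9975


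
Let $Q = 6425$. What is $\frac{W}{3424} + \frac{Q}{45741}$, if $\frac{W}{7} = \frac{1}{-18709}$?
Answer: $\frac{411582712613}{2930150895456} \approx 0.14046$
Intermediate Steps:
$W = - \frac{7}{18709}$ ($W = \frac{7}{-18709} = 7 \left(- \frac{1}{18709}\right) = - \frac{7}{18709} \approx -0.00037415$)
$\frac{W}{3424} + \frac{Q}{45741} = - \frac{7}{18709 \cdot 3424} + \frac{6425}{45741} = \left(- \frac{7}{18709}\right) \frac{1}{3424} + 6425 \cdot \frac{1}{45741} = - \frac{7}{64059616} + \frac{6425}{45741} = \frac{411582712613}{2930150895456}$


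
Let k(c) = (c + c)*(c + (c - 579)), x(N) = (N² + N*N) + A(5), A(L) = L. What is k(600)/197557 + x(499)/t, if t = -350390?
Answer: 162725859101/69221997230 ≈ 2.3508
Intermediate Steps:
x(N) = 5 + 2*N² (x(N) = (N² + N*N) + 5 = (N² + N²) + 5 = 2*N² + 5 = 5 + 2*N²)
k(c) = 2*c*(-579 + 2*c) (k(c) = (2*c)*(c + (-579 + c)) = (2*c)*(-579 + 2*c) = 2*c*(-579 + 2*c))
k(600)/197557 + x(499)/t = (2*600*(-579 + 2*600))/197557 + (5 + 2*499²)/(-350390) = (2*600*(-579 + 1200))*(1/197557) + (5 + 2*249001)*(-1/350390) = (2*600*621)*(1/197557) + (5 + 498002)*(-1/350390) = 745200*(1/197557) + 498007*(-1/350390) = 745200/197557 - 498007/350390 = 162725859101/69221997230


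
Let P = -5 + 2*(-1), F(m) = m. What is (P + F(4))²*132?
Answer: 1188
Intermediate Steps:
P = -7 (P = -5 - 2 = -7)
(P + F(4))²*132 = (-7 + 4)²*132 = (-3)²*132 = 9*132 = 1188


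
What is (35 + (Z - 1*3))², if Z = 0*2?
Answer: 1024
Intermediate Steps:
Z = 0
(35 + (Z - 1*3))² = (35 + (0 - 1*3))² = (35 + (0 - 3))² = (35 - 3)² = 32² = 1024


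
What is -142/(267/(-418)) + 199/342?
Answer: 6784295/30438 ≈ 222.89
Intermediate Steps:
-142/(267/(-418)) + 199/342 = -142/(267*(-1/418)) + 199*(1/342) = -142/(-267/418) + 199/342 = -142*(-418/267) + 199/342 = 59356/267 + 199/342 = 6784295/30438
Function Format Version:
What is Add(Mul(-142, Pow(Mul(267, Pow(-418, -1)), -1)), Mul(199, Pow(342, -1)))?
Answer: Rational(6784295, 30438) ≈ 222.89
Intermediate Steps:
Add(Mul(-142, Pow(Mul(267, Pow(-418, -1)), -1)), Mul(199, Pow(342, -1))) = Add(Mul(-142, Pow(Mul(267, Rational(-1, 418)), -1)), Mul(199, Rational(1, 342))) = Add(Mul(-142, Pow(Rational(-267, 418), -1)), Rational(199, 342)) = Add(Mul(-142, Rational(-418, 267)), Rational(199, 342)) = Add(Rational(59356, 267), Rational(199, 342)) = Rational(6784295, 30438)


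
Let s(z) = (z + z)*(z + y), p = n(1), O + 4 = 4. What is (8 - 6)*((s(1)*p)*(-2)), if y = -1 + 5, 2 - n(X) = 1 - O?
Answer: -40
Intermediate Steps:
O = 0 (O = -4 + 4 = 0)
n(X) = 1 (n(X) = 2 - (1 - 1*0) = 2 - (1 + 0) = 2 - 1*1 = 2 - 1 = 1)
y = 4
p = 1
s(z) = 2*z*(4 + z) (s(z) = (z + z)*(z + 4) = (2*z)*(4 + z) = 2*z*(4 + z))
(8 - 6)*((s(1)*p)*(-2)) = (8 - 6)*(((2*1*(4 + 1))*1)*(-2)) = 2*(((2*1*5)*1)*(-2)) = 2*((10*1)*(-2)) = 2*(10*(-2)) = 2*(-20) = -40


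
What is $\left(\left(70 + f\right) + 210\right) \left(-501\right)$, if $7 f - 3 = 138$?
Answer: $- \frac{1052601}{7} \approx -1.5037 \cdot 10^{5}$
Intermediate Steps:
$f = \frac{141}{7}$ ($f = \frac{3}{7} + \frac{1}{7} \cdot 138 = \frac{3}{7} + \frac{138}{7} = \frac{141}{7} \approx 20.143$)
$\left(\left(70 + f\right) + 210\right) \left(-501\right) = \left(\left(70 + \frac{141}{7}\right) + 210\right) \left(-501\right) = \left(\frac{631}{7} + 210\right) \left(-501\right) = \frac{2101}{7} \left(-501\right) = - \frac{1052601}{7}$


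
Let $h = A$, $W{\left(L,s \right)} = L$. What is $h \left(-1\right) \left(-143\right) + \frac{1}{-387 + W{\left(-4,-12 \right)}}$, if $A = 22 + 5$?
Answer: $\frac{1509650}{391} \approx 3861.0$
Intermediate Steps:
$A = 27$
$h = 27$
$h \left(-1\right) \left(-143\right) + \frac{1}{-387 + W{\left(-4,-12 \right)}} = 27 \left(-1\right) \left(-143\right) + \frac{1}{-387 - 4} = \left(-27\right) \left(-143\right) + \frac{1}{-391} = 3861 - \frac{1}{391} = \frac{1509650}{391}$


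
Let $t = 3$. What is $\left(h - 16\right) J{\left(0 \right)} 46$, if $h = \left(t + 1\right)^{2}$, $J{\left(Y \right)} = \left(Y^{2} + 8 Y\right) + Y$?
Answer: $0$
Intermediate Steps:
$J{\left(Y \right)} = Y^{2} + 9 Y$
$h = 16$ ($h = \left(3 + 1\right)^{2} = 4^{2} = 16$)
$\left(h - 16\right) J{\left(0 \right)} 46 = \left(16 - 16\right) 0 \left(9 + 0\right) 46 = 0 \cdot 0 \cdot 9 \cdot 46 = 0 \cdot 0 \cdot 46 = 0 \cdot 46 = 0$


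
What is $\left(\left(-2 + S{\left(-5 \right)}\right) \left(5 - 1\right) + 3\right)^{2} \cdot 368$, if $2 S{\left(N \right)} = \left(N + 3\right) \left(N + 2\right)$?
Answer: $18032$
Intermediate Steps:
$S{\left(N \right)} = \frac{\left(2 + N\right) \left(3 + N\right)}{2}$ ($S{\left(N \right)} = \frac{\left(N + 3\right) \left(N + 2\right)}{2} = \frac{\left(3 + N\right) \left(2 + N\right)}{2} = \frac{\left(2 + N\right) \left(3 + N\right)}{2}$)
$\left(\left(-2 + S{\left(-5 \right)}\right) \left(5 - 1\right) + 3\right)^{2} \cdot 368 = \left(\left(-2 + \left(3 + \frac{\left(-5\right)^{2}}{2} + \frac{5}{2} \left(-5\right)\right)\right) \left(5 - 1\right) + 3\right)^{2} \cdot 368 = \left(\left(-2 + \left(3 + \frac{1}{2} \cdot 25 - \frac{25}{2}\right)\right) 4 + 3\right)^{2} \cdot 368 = \left(\left(-2 + \left(3 + \frac{25}{2} - \frac{25}{2}\right)\right) 4 + 3\right)^{2} \cdot 368 = \left(\left(-2 + 3\right) 4 + 3\right)^{2} \cdot 368 = \left(1 \cdot 4 + 3\right)^{2} \cdot 368 = \left(4 + 3\right)^{2} \cdot 368 = 7^{2} \cdot 368 = 49 \cdot 368 = 18032$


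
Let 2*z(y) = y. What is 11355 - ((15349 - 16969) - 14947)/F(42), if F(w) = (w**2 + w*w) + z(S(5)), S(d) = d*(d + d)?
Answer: 40360882/3553 ≈ 11360.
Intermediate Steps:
S(d) = 2*d**2 (S(d) = d*(2*d) = 2*d**2)
z(y) = y/2
F(w) = 25 + 2*w**2 (F(w) = (w**2 + w*w) + (2*5**2)/2 = (w**2 + w**2) + (2*25)/2 = 2*w**2 + (1/2)*50 = 2*w**2 + 25 = 25 + 2*w**2)
11355 - ((15349 - 16969) - 14947)/F(42) = 11355 - ((15349 - 16969) - 14947)/(25 + 2*42**2) = 11355 - (-1620 - 14947)/(25 + 2*1764) = 11355 - (-16567)/(25 + 3528) = 11355 - (-16567)/3553 = 11355 - 1*(-16567/3553) = 11355 + 16567/3553 = 40360882/3553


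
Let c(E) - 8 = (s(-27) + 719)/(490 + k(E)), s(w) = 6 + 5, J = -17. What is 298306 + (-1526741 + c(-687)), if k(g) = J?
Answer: -581045241/473 ≈ -1.2284e+6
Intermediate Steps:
k(g) = -17
s(w) = 11
c(E) = 4514/473 (c(E) = 8 + (11 + 719)/(490 - 17) = 8 + 730/473 = 4514/473)
298306 + (-1526741 + c(-687)) = 298306 + (-1526741 + 4514/473) = 298306 - 722143979/473 = -581045241/473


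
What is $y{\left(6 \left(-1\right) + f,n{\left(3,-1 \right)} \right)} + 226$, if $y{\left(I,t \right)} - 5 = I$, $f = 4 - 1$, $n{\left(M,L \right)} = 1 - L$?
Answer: $228$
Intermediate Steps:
$f = 3$ ($f = 4 - 1 = 3$)
$y{\left(I,t \right)} = 5 + I$
$y{\left(6 \left(-1\right) + f,n{\left(3,-1 \right)} \right)} + 226 = \left(5 + \left(6 \left(-1\right) + 3\right)\right) + 226 = \left(5 + \left(-6 + 3\right)\right) + 226 = \left(5 - 3\right) + 226 = 2 + 226 = 228$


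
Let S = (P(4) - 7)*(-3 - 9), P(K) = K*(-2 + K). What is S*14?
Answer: -168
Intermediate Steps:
S = -12 (S = (4*(-2 + 4) - 7)*(-3 - 9) = (4*2 - 7)*(-12) = (8 - 7)*(-12) = 1*(-12) = -12)
S*14 = -12*14 = -168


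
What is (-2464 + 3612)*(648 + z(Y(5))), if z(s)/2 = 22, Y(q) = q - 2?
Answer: 794416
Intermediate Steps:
Y(q) = -2 + q
z(s) = 44 (z(s) = 2*22 = 44)
(-2464 + 3612)*(648 + z(Y(5))) = (-2464 + 3612)*(648 + 44) = 1148*692 = 794416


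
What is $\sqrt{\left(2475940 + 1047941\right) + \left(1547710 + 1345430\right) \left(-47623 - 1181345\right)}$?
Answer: $i \sqrt{3555572955639} \approx 1.8856 \cdot 10^{6} i$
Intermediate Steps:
$\sqrt{\left(2475940 + 1047941\right) + \left(1547710 + 1345430\right) \left(-47623 - 1181345\right)} = \sqrt{3523881 + 2893140 \left(-1228968\right)} = \sqrt{3523881 - 3555576479520} = \sqrt{-3555572955639} = i \sqrt{3555572955639}$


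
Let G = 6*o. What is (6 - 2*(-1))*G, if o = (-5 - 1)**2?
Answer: 1728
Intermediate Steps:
o = 36 (o = (-6)**2 = 36)
G = 216 (G = 6*36 = 216)
(6 - 2*(-1))*G = (6 - 2*(-1))*216 = (6 + 2)*216 = 8*216 = 1728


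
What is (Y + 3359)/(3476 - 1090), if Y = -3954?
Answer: -595/2386 ≈ -0.24937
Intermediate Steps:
(Y + 3359)/(3476 - 1090) = (-3954 + 3359)/(3476 - 1090) = -595/2386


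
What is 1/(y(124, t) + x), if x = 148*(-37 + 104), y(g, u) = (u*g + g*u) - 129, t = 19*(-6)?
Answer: -1/18485 ≈ -5.4098e-5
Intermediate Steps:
t = -114
y(g, u) = -129 + 2*g*u (y(g, u) = (g*u + g*u) - 129 = 2*g*u - 129 = -129 + 2*g*u)
x = 9916 (x = 148*67 = 9916)
1/(y(124, t) + x) = 1/((-129 + 2*124*(-114)) + 9916) = 1/((-129 - 28272) + 9916) = 1/(-28401 + 9916) = 1/(-18485) = -1/18485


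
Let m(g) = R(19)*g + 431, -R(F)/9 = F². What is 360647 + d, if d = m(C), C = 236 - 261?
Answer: 442303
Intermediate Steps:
R(F) = -9*F²
C = -25
m(g) = 431 - 3249*g (m(g) = (-9*19²)*g + 431 = (-9*361)*g + 431 = -3249*g + 431 = 431 - 3249*g)
d = 81656 (d = 431 - 3249*(-25) = 431 + 81225 = 81656)
360647 + d = 360647 + 81656 = 442303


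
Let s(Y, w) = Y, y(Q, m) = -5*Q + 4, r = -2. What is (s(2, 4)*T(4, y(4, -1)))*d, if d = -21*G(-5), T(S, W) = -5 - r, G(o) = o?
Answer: -630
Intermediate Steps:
y(Q, m) = 4 - 5*Q
T(S, W) = -3 (T(S, W) = -5 - 1*(-2) = -5 + 2 = -3)
d = 105 (d = -21*(-5) = 105)
(s(2, 4)*T(4, y(4, -1)))*d = (2*(-3))*105 = -6*105 = -630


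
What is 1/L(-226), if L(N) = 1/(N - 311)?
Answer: -537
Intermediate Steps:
L(N) = 1/(-311 + N)
1/L(-226) = 1/(1/(-311 - 226)) = 1/(1/(-537)) = 1/(-1/537) = -537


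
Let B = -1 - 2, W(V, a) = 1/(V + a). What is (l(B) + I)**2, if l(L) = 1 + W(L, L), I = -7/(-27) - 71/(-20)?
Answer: 6285049/291600 ≈ 21.554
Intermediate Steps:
B = -3
I = 2057/540 (I = -7*(-1/27) - 71*(-1/20) = 7/27 + 71/20 = 2057/540 ≈ 3.8093)
l(L) = 1 + 1/(2*L) (l(L) = 1 + 1/(L + L) = 1 + 1/(2*L))
(l(B) + I)**2 = ((1/2 - 3)/(-3) + 2057/540)**2 = (-1/3*(-5/2) + 2057/540)**2 = (5/6 + 2057/540)**2 = (2507/540)**2 = 6285049/291600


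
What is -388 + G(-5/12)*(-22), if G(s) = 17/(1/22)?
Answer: -8616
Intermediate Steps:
G(s) = 374 (G(s) = 17/(1/22) = 17*22 = 374)
-388 + G(-5/12)*(-22) = -388 + 374*(-22) = -388 - 8228 = -8616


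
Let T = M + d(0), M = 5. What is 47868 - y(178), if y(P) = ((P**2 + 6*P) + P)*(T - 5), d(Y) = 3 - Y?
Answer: -50922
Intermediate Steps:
T = 8 (T = 5 + (3 - 1*0) = 5 + (3 + 0) = 5 + 3 = 8)
y(P) = 3*P**2 + 21*P (y(P) = ((P**2 + 6*P) + P)*(8 - 5) = (P**2 + 7*P)*3 = 3*P**2 + 21*P)
47868 - y(178) = 47868 - 3*178*(7 + 178) = 47868 - 3*178*185 = 47868 - 1*98790 = 47868 - 98790 = -50922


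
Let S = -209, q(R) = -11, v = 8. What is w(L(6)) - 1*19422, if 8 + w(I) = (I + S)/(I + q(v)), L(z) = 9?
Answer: -19330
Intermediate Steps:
w(I) = -8 + (-209 + I)/(-11 + I) (w(I) = -8 + (I - 209)/(I - 11) = -8 + (-209 + I)/(-11 + I))
w(L(6)) - 1*19422 = (-121 - 7*9)/(-11 + 9) - 1*19422 = (-121 - 63)/(-2) - 19422 = -1/2*(-184) - 19422 = 92 - 19422 = -19330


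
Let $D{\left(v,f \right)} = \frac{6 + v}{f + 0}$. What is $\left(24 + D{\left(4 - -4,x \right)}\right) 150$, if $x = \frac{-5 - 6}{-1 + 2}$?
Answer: $\frac{37500}{11} \approx 3409.1$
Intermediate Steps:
$x = -11$ ($x = - \frac{11}{1} = \left(-11\right) 1 = -11$)
$D{\left(v,f \right)} = \frac{6 + v}{f}$
$\left(24 + D{\left(4 - -4,x \right)}\right) 150 = \left(24 + \frac{6 + \left(4 - -4\right)}{-11}\right) 150 = \left(24 - \frac{6 + \left(4 + 4\right)}{11}\right) 150 = \left(24 - \frac{6 + 8}{11}\right) 150 = \left(24 - \frac{14}{11}\right) 150 = \frac{250}{11} \cdot 150 = \frac{37500}{11}$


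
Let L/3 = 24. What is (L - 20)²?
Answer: 2704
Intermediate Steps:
L = 72 (L = 3*24 = 72)
(L - 20)² = (72 - 20)² = 52² = 2704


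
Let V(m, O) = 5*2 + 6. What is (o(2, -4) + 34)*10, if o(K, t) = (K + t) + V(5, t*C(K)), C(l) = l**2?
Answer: 480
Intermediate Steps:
V(m, O) = 16 (V(m, O) = 10 + 6 = 16)
o(K, t) = 16 + K + t (o(K, t) = (K + t) + 16 = 16 + K + t)
(o(2, -4) + 34)*10 = ((16 + 2 - 4) + 34)*10 = (14 + 34)*10 = 48*10 = 480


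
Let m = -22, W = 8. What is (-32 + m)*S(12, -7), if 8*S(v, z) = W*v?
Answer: -648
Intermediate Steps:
S(v, z) = v (S(v, z) = (8*v)/8 = v)
(-32 + m)*S(12, -7) = (-32 - 22)*12 = -54*12 = -648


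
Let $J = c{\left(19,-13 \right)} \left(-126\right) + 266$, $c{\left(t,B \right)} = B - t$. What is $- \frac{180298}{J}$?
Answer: $- \frac{90149}{2149} \approx -41.949$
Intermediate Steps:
$J = 4298$ ($J = \left(-13 - 19\right) \left(-126\right) + 266 = \left(-32\right) \left(-126\right) + 266 = 4032 + 266 = 4298$)
$- \frac{180298}{J} = - \frac{180298}{4298} = \left(-180298\right) \frac{1}{4298} = - \frac{90149}{2149}$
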